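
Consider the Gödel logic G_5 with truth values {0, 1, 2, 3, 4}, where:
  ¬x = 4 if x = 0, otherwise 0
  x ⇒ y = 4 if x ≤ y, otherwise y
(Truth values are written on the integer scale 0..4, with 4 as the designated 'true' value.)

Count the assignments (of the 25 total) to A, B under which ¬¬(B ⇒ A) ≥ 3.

21

value 4: 21 assignments (counts)
value 0: 4 assignments
So 21 of the 25 assignments meet the threshold.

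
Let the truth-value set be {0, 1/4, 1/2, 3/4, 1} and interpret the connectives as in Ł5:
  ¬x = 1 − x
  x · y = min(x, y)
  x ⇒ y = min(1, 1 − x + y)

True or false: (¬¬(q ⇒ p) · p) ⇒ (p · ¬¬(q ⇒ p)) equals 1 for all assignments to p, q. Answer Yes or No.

Yes

At p = 3/4, q = 1/4, for instance:
q ⇒ p = 1/4 ⇒ 3/4 = 1
¬(q ⇒ p) = ¬1 = 0
¬¬(q ⇒ p) = ¬0 = 1
¬¬(q ⇒ p) · p = 1 · 3/4 = 3/4
p · ¬¬(q ⇒ p) = 3/4 · 1 = 3/4
(¬¬(q ⇒ p) · p) ⇒ (p · ¬¬(q ⇒ p)) = 3/4 ⇒ 3/4 = 1
and checking the remaining 24 assignments likewise gives ≥ 1 in every case.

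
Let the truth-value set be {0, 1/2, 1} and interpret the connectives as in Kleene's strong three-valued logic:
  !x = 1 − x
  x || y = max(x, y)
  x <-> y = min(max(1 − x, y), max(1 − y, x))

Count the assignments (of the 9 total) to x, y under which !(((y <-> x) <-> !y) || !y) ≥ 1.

x = 0, y = 0 ↦ 0  <
x = 0, y = 1/2 ↦ 1/2  <
x = 0, y = 1 ↦ 0  <
x = 1/2, y = 0 ↦ 0  <
x = 1/2, y = 1/2 ↦ 1/2  <
x = 1/2, y = 1 ↦ 1/2  <
x = 1, y = 0 ↦ 0  <
x = 1, y = 1/2 ↦ 1/2  <
x = 1, y = 1 ↦ 1  ≥
So 1 of the 9 assignments meets the threshold.

1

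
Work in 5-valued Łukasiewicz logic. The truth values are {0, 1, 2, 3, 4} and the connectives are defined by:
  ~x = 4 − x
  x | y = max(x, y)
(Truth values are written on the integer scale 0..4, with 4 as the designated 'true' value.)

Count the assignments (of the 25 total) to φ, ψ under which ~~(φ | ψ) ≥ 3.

16

value 4: 9 assignments (counts)
value 3: 7 assignments (counts)
value 2: 5 assignments
value 1: 3 assignments
value 0: 1 assignment
So 16 of the 25 assignments meet the threshold.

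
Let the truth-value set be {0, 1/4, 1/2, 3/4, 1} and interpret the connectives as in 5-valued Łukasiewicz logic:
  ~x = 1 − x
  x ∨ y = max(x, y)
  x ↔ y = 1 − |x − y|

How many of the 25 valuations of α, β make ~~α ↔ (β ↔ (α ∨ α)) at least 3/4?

value 1: 7 assignments (counts)
value 3/4: 7 assignments (counts)
value 1/2: 6 assignments
value 1/4: 3 assignments
value 0: 2 assignments
So 14 of the 25 assignments meet the threshold.

14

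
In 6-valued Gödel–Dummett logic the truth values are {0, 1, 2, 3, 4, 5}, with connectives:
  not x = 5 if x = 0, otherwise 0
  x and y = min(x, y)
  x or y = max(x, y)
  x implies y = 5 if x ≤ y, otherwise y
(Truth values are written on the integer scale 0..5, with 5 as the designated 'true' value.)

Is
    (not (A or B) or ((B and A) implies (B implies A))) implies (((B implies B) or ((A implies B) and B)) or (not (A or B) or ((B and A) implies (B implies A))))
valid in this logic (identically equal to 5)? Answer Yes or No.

At A = 5, B = 1, for instance:
A or B = 5 or 1 = 5
not (A or B) = not 5 = 0
B and A = 1 and 5 = 1
B implies A = 1 implies 5 = 5
(B and A) implies (B implies A) = 1 implies 5 = 5
not (A or B) or ((B and A) implies (B implies A)) = 0 or 5 = 5
B implies B = 1 implies 1 = 5
A implies B = 5 implies 1 = 1
(A implies B) and B = 1 and 1 = 1
(B implies B) or ((A implies B) and B) = 5 or 1 = 5
((B implies B) or ((A implies B) and B)) or (not (A or B) or ((B and A) implies (B implies A))) = 5 or 5 = 5
(not (A or B) or ((B and A) implies (B implies A))) implies (((B implies B) or ((A implies B) and B)) or (not (A or B) or ((B and A) implies (B implies A)))) = 5 implies 5 = 5
and checking the remaining 35 assignments likewise gives ≥ 5 in every case.

Yes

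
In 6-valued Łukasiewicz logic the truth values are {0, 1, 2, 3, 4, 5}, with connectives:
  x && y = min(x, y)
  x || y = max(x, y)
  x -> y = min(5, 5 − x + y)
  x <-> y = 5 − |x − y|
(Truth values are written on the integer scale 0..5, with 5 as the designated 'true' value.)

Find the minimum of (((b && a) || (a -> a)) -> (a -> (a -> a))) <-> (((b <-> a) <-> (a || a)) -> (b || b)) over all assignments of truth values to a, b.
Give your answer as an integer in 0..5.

1

Take a = 2, b = 0:
b && a = 0 && 2 = 0
a -> a = 2 -> 2 = 5
(b && a) || (a -> a) = 0 || 5 = 5
a -> a = 2 -> 2 = 5
a -> (a -> a) = 2 -> 5 = 5
((b && a) || (a -> a)) -> (a -> (a -> a)) = 5 -> 5 = 5
b <-> a = 0 <-> 2 = 3
a || a = 2 || 2 = 2
(b <-> a) <-> (a || a) = 3 <-> 2 = 4
b || b = 0 || 0 = 0
((b <-> a) <-> (a || a)) -> (b || b) = 4 -> 0 = 1
(((b && a) || (a -> a)) -> (a -> (a -> a))) <-> (((b <-> a) <-> (a || a)) -> (b || b)) = 5 <-> 1 = 1
No assignment yields a value below 1, so this is the minimum.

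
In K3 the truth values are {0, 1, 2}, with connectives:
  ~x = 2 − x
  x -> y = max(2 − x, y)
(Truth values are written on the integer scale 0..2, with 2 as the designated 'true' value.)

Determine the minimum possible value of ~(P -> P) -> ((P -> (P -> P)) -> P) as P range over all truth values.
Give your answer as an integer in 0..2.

Take P = 1:
P -> P = 1 -> 1 = 1
~(P -> P) = ~1 = 1
P -> P = 1 -> 1 = 1
P -> (P -> P) = 1 -> 1 = 1
(P -> (P -> P)) -> P = 1 -> 1 = 1
~(P -> P) -> ((P -> (P -> P)) -> P) = 1 -> 1 = 1
No assignment yields a value below 1, so this is the minimum.

1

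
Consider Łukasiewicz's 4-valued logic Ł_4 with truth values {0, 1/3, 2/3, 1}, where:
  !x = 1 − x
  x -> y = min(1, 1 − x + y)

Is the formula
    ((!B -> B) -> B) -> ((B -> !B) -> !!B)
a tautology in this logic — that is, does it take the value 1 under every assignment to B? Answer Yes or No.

No

Counterexample: take B = 0.
!B = !0 = 1
!B -> B = 1 -> 0 = 0
(!B -> B) -> B = 0 -> 0 = 1
!B = !0 = 1
B -> !B = 0 -> 1 = 1
!!B = !1 = 0
(B -> !B) -> !!B = 1 -> 0 = 0
((!B -> B) -> B) -> ((B -> !B) -> !!B) = 1 -> 0 = 0
This gives 0 ≠ 1.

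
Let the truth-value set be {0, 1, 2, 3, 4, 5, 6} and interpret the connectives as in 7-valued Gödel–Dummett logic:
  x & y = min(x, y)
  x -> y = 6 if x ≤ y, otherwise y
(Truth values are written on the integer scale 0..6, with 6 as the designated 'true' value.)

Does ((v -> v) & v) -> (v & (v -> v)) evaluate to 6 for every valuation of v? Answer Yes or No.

v = 0 ↦ 6
v = 1 ↦ 6
v = 2 ↦ 6
v = 3 ↦ 6
v = 4 ↦ 6
v = 5 ↦ 6
v = 6 ↦ 6
Every assignment gives a value ≥ 6.

Yes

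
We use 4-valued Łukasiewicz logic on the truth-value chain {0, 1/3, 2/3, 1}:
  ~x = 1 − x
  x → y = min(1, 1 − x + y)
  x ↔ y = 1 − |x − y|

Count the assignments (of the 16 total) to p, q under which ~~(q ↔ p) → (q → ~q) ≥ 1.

p = 0, q = 0 ↦ 1  ≥
p = 0, q = 1/3 ↦ 1  ≥
p = 0, q = 2/3 ↦ 1  ≥
p = 0, q = 1 ↦ 1  ≥
p = 1/3, q = 0 ↦ 1  ≥
p = 1/3, q = 1/3 ↦ 1  ≥
p = 1/3, q = 2/3 ↦ 1  ≥
p = 1/3, q = 1 ↦ 2/3  <
p = 2/3, q = 0 ↦ 1  ≥
p = 2/3, q = 1/3 ↦ 1  ≥
p = 2/3, q = 2/3 ↦ 2/3  <
p = 2/3, q = 1 ↦ 1/3  <
p = 1, q = 0 ↦ 1  ≥
p = 1, q = 1/3 ↦ 1  ≥
p = 1, q = 2/3 ↦ 1  ≥
p = 1, q = 1 ↦ 0  <
So 12 of the 16 assignments meet the threshold.

12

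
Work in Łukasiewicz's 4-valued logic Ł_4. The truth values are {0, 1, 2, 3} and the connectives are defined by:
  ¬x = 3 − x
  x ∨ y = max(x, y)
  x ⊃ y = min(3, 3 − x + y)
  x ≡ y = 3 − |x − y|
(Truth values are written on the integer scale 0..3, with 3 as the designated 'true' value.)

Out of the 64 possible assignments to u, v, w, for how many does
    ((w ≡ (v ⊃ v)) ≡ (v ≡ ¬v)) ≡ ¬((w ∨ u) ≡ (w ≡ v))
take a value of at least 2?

value 3: 21 assignments (counts)
value 2: 22 assignments (counts)
value 1: 11 assignments
value 0: 10 assignments
So 43 of the 64 assignments meet the threshold.

43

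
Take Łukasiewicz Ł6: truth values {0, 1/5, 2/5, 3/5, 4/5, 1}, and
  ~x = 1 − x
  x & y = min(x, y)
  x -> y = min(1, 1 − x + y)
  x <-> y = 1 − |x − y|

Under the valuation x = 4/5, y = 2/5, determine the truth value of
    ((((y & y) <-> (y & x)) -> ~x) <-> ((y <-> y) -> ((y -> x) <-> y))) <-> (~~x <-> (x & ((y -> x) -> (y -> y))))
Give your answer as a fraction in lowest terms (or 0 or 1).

4/5

y & y = 2/5 & 2/5 = 2/5
y & x = 2/5 & 4/5 = 2/5
(y & y) <-> (y & x) = 2/5 <-> 2/5 = 1
~x = ~4/5 = 1/5
((y & y) <-> (y & x)) -> ~x = 1 -> 1/5 = 1/5
y <-> y = 2/5 <-> 2/5 = 1
y -> x = 2/5 -> 4/5 = 1
(y -> x) <-> y = 1 <-> 2/5 = 2/5
(y <-> y) -> ((y -> x) <-> y) = 1 -> 2/5 = 2/5
(((y & y) <-> (y & x)) -> ~x) <-> ((y <-> y) -> ((y -> x) <-> y)) = 1/5 <-> 2/5 = 4/5
~x = ~4/5 = 1/5
~~x = ~1/5 = 4/5
y -> x = 2/5 -> 4/5 = 1
y -> y = 2/5 -> 2/5 = 1
(y -> x) -> (y -> y) = 1 -> 1 = 1
x & ((y -> x) -> (y -> y)) = 4/5 & 1 = 4/5
~~x <-> (x & ((y -> x) -> (y -> y))) = 4/5 <-> 4/5 = 1
((((y & y) <-> (y & x)) -> ~x) <-> ((y <-> y) -> ((y -> x) <-> y))) <-> (~~x <-> (x & ((y -> x) -> (y -> y)))) = 4/5 <-> 1 = 4/5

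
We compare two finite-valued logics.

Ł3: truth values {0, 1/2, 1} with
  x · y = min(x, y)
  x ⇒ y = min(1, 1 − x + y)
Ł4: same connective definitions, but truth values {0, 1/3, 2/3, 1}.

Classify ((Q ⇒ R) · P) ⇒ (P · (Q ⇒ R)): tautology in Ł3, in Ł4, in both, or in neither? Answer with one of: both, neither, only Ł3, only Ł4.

In Ł3: every assignment gives 1 — tautology.
In Ł4: every assignment gives 1 — tautology.

both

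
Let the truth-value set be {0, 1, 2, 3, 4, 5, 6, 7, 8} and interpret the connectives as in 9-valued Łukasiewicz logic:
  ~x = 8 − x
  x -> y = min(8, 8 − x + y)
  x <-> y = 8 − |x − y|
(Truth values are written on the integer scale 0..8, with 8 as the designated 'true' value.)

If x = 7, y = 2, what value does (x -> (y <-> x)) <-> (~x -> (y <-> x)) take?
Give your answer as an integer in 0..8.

4

y <-> x = 2 <-> 7 = 3
x -> (y <-> x) = 7 -> 3 = 4
~x = ~7 = 1
y <-> x = 2 <-> 7 = 3
~x -> (y <-> x) = 1 -> 3 = 8
(x -> (y <-> x)) <-> (~x -> (y <-> x)) = 4 <-> 8 = 4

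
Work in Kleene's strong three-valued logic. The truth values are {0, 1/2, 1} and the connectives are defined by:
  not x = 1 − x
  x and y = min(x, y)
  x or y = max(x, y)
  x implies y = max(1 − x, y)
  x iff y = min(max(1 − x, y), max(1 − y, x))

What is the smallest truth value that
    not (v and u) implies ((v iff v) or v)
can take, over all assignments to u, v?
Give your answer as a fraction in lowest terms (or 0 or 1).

1/2

Take u = 0, v = 1/2:
v and u = 1/2 and 0 = 0
not (v and u) = not 0 = 1
v iff v = 1/2 iff 1/2 = 1/2
(v iff v) or v = 1/2 or 1/2 = 1/2
not (v and u) implies ((v iff v) or v) = 1 implies 1/2 = 1/2
No assignment yields a value below 1/2, so this is the minimum.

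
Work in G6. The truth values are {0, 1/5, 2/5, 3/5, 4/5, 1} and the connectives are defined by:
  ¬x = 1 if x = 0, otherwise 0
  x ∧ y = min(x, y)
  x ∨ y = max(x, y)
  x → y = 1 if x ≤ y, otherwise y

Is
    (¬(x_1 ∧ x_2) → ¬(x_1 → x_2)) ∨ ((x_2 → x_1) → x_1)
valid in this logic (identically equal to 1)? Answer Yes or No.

Counterexample: take x_1 = 0, x_2 = 0.
x_1 ∧ x_2 = 0 ∧ 0 = 0
¬(x_1 ∧ x_2) = ¬0 = 1
x_1 → x_2 = 0 → 0 = 1
¬(x_1 → x_2) = ¬1 = 0
¬(x_1 ∧ x_2) → ¬(x_1 → x_2) = 1 → 0 = 0
x_2 → x_1 = 0 → 0 = 1
(x_2 → x_1) → x_1 = 1 → 0 = 0
(¬(x_1 ∧ x_2) → ¬(x_1 → x_2)) ∨ ((x_2 → x_1) → x_1) = 0 ∨ 0 = 0
This gives 0 ≠ 1.

No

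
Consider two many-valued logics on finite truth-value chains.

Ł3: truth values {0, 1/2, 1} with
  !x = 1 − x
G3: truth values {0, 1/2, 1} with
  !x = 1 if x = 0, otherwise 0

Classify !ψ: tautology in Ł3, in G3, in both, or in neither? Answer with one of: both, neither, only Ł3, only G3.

In Ł3: at ψ = 1/2 the value is 1/2 — not a tautology.
In G3: at ψ = 1/2 the value is 0 — not a tautology.

neither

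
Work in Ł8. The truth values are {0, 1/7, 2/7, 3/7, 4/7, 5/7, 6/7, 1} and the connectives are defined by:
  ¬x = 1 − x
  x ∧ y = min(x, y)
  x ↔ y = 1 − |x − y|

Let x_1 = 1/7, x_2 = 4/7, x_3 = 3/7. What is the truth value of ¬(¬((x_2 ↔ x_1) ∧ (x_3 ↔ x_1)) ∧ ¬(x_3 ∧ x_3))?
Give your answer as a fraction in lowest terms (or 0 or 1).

4/7

x_2 ↔ x_1 = 4/7 ↔ 1/7 = 4/7
x_3 ↔ x_1 = 3/7 ↔ 1/7 = 5/7
(x_2 ↔ x_1) ∧ (x_3 ↔ x_1) = 4/7 ∧ 5/7 = 4/7
¬((x_2 ↔ x_1) ∧ (x_3 ↔ x_1)) = ¬4/7 = 3/7
x_3 ∧ x_3 = 3/7 ∧ 3/7 = 3/7
¬(x_3 ∧ x_3) = ¬3/7 = 4/7
¬((x_2 ↔ x_1) ∧ (x_3 ↔ x_1)) ∧ ¬(x_3 ∧ x_3) = 3/7 ∧ 4/7 = 3/7
¬(¬((x_2 ↔ x_1) ∧ (x_3 ↔ x_1)) ∧ ¬(x_3 ∧ x_3)) = ¬3/7 = 4/7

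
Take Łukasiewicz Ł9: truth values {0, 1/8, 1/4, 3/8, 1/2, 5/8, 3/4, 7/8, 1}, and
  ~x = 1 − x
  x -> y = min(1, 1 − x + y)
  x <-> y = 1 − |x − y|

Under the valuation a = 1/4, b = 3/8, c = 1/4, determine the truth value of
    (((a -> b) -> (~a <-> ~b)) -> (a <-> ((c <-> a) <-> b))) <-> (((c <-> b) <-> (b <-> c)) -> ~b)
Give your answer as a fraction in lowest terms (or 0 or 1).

a -> b = 1/4 -> 3/8 = 1
~a = ~1/4 = 3/4
~b = ~3/8 = 5/8
~a <-> ~b = 3/4 <-> 5/8 = 7/8
(a -> b) -> (~a <-> ~b) = 1 -> 7/8 = 7/8
c <-> a = 1/4 <-> 1/4 = 1
(c <-> a) <-> b = 1 <-> 3/8 = 3/8
a <-> ((c <-> a) <-> b) = 1/4 <-> 3/8 = 7/8
((a -> b) -> (~a <-> ~b)) -> (a <-> ((c <-> a) <-> b)) = 7/8 -> 7/8 = 1
c <-> b = 1/4 <-> 3/8 = 7/8
b <-> c = 3/8 <-> 1/4 = 7/8
(c <-> b) <-> (b <-> c) = 7/8 <-> 7/8 = 1
~b = ~3/8 = 5/8
((c <-> b) <-> (b <-> c)) -> ~b = 1 -> 5/8 = 5/8
(((a -> b) -> (~a <-> ~b)) -> (a <-> ((c <-> a) <-> b))) <-> (((c <-> b) <-> (b <-> c)) -> ~b) = 1 <-> 5/8 = 5/8

5/8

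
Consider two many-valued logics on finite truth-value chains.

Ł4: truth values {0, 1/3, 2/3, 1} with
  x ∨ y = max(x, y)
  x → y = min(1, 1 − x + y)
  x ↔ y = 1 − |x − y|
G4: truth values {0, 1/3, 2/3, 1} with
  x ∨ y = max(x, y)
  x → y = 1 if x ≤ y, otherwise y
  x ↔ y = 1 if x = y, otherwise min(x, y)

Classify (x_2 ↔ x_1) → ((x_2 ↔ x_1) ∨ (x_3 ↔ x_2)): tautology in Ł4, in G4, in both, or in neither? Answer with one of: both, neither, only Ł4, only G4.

both

In Ł4: every assignment gives 1 — tautology.
In G4: every assignment gives 1 — tautology.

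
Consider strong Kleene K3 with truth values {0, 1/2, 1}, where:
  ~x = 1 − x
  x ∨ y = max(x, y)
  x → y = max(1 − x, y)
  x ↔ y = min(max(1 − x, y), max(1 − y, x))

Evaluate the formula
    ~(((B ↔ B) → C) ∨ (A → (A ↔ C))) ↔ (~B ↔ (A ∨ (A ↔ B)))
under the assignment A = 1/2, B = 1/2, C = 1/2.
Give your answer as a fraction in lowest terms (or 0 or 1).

B ↔ B = 1/2 ↔ 1/2 = 1/2
(B ↔ B) → C = 1/2 → 1/2 = 1/2
A ↔ C = 1/2 ↔ 1/2 = 1/2
A → (A ↔ C) = 1/2 → 1/2 = 1/2
((B ↔ B) → C) ∨ (A → (A ↔ C)) = 1/2 ∨ 1/2 = 1/2
~(((B ↔ B) → C) ∨ (A → (A ↔ C))) = ~1/2 = 1/2
~B = ~1/2 = 1/2
A ↔ B = 1/2 ↔ 1/2 = 1/2
A ∨ (A ↔ B) = 1/2 ∨ 1/2 = 1/2
~B ↔ (A ∨ (A ↔ B)) = 1/2 ↔ 1/2 = 1/2
~(((B ↔ B) → C) ∨ (A → (A ↔ C))) ↔ (~B ↔ (A ∨ (A ↔ B))) = 1/2 ↔ 1/2 = 1/2

1/2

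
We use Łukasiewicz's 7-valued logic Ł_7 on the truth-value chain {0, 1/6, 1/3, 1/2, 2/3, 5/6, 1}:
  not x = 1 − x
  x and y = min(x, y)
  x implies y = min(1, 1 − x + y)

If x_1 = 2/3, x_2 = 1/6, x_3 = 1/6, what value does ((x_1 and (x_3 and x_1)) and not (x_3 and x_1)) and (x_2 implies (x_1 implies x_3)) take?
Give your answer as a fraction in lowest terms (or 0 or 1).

1/6

x_3 and x_1 = 1/6 and 2/3 = 1/6
x_1 and (x_3 and x_1) = 2/3 and 1/6 = 1/6
x_3 and x_1 = 1/6 and 2/3 = 1/6
not (x_3 and x_1) = not 1/6 = 5/6
(x_1 and (x_3 and x_1)) and not (x_3 and x_1) = 1/6 and 5/6 = 1/6
x_1 implies x_3 = 2/3 implies 1/6 = 1/2
x_2 implies (x_1 implies x_3) = 1/6 implies 1/2 = 1
((x_1 and (x_3 and x_1)) and not (x_3 and x_1)) and (x_2 implies (x_1 implies x_3)) = 1/6 and 1 = 1/6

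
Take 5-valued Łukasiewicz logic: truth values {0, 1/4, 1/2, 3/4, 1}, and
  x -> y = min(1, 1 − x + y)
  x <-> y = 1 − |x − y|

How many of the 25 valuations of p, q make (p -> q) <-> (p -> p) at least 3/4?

19

value 1: 15 assignments (counts)
value 3/4: 4 assignments (counts)
value 1/2: 3 assignments
value 1/4: 2 assignments
value 0: 1 assignment
So 19 of the 25 assignments meet the threshold.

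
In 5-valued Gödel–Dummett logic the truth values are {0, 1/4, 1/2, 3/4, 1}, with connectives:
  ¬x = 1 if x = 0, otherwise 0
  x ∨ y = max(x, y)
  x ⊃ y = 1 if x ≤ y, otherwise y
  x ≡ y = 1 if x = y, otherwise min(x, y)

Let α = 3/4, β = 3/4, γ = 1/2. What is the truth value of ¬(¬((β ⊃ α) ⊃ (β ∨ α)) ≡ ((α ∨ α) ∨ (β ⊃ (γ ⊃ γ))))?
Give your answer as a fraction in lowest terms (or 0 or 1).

1

β ⊃ α = 3/4 ⊃ 3/4 = 1
β ∨ α = 3/4 ∨ 3/4 = 3/4
(β ⊃ α) ⊃ (β ∨ α) = 1 ⊃ 3/4 = 3/4
¬((β ⊃ α) ⊃ (β ∨ α)) = ¬3/4 = 0
α ∨ α = 3/4 ∨ 3/4 = 3/4
γ ⊃ γ = 1/2 ⊃ 1/2 = 1
β ⊃ (γ ⊃ γ) = 3/4 ⊃ 1 = 1
(α ∨ α) ∨ (β ⊃ (γ ⊃ γ)) = 3/4 ∨ 1 = 1
¬((β ⊃ α) ⊃ (β ∨ α)) ≡ ((α ∨ α) ∨ (β ⊃ (γ ⊃ γ))) = 0 ≡ 1 = 0
¬(¬((β ⊃ α) ⊃ (β ∨ α)) ≡ ((α ∨ α) ∨ (β ⊃ (γ ⊃ γ)))) = ¬0 = 1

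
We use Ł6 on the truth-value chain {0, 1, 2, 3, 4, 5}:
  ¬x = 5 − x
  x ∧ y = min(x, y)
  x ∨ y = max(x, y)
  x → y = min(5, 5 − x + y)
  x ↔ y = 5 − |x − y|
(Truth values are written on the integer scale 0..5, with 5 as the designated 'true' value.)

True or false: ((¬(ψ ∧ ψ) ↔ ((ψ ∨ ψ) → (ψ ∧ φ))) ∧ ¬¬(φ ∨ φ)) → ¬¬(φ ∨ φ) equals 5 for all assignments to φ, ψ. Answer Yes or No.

Yes

At φ = 3, ψ = 5, for instance:
ψ ∧ ψ = 5 ∧ 5 = 5
¬(ψ ∧ ψ) = ¬5 = 0
ψ ∨ ψ = 5 ∨ 5 = 5
ψ ∧ φ = 5 ∧ 3 = 3
(ψ ∨ ψ) → (ψ ∧ φ) = 5 → 3 = 3
¬(ψ ∧ ψ) ↔ ((ψ ∨ ψ) → (ψ ∧ φ)) = 0 ↔ 3 = 2
φ ∨ φ = 3 ∨ 3 = 3
¬(φ ∨ φ) = ¬3 = 2
¬¬(φ ∨ φ) = ¬2 = 3
(¬(ψ ∧ ψ) ↔ ((ψ ∨ ψ) → (ψ ∧ φ))) ∧ ¬¬(φ ∨ φ) = 2 ∧ 3 = 2
((¬(ψ ∧ ψ) ↔ ((ψ ∨ ψ) → (ψ ∧ φ))) ∧ ¬¬(φ ∨ φ)) → ¬¬(φ ∨ φ) = 2 → 3 = 5
and checking the remaining 35 assignments likewise gives ≥ 5 in every case.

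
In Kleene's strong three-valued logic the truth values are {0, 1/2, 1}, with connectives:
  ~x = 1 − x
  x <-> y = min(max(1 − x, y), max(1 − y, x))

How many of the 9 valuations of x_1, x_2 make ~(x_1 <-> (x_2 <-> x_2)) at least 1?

2

x_1 = 0, x_2 = 0 ↦ 1  ≥
x_1 = 0, x_2 = 1/2 ↦ 1/2  <
x_1 = 0, x_2 = 1 ↦ 1  ≥
x_1 = 1/2, x_2 = 0 ↦ 1/2  <
x_1 = 1/2, x_2 = 1/2 ↦ 1/2  <
x_1 = 1/2, x_2 = 1 ↦ 1/2  <
x_1 = 1, x_2 = 0 ↦ 0  <
x_1 = 1, x_2 = 1/2 ↦ 1/2  <
x_1 = 1, x_2 = 1 ↦ 0  <
So 2 of the 9 assignments meet the threshold.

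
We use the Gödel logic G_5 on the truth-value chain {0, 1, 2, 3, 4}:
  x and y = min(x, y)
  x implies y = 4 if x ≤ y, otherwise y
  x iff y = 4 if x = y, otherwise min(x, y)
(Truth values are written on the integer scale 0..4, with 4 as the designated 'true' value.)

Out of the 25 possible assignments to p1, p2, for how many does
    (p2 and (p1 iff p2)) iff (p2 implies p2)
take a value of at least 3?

4

value 4: 1 assignment (counts)
value 3: 3 assignments (counts)
value 2: 5 assignments
value 1: 7 assignments
value 0: 9 assignments
So 4 of the 25 assignments meet the threshold.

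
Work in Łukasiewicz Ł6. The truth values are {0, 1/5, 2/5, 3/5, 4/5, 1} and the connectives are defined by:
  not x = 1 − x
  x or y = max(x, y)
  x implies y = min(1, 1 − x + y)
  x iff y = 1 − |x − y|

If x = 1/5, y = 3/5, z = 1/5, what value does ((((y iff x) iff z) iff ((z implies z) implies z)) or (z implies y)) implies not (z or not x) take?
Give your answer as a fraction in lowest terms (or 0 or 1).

1/5

y iff x = 3/5 iff 1/5 = 3/5
(y iff x) iff z = 3/5 iff 1/5 = 3/5
z implies z = 1/5 implies 1/5 = 1
(z implies z) implies z = 1 implies 1/5 = 1/5
((y iff x) iff z) iff ((z implies z) implies z) = 3/5 iff 1/5 = 3/5
z implies y = 1/5 implies 3/5 = 1
(((y iff x) iff z) iff ((z implies z) implies z)) or (z implies y) = 3/5 or 1 = 1
not x = not 1/5 = 4/5
z or not x = 1/5 or 4/5 = 4/5
not (z or not x) = not 4/5 = 1/5
((((y iff x) iff z) iff ((z implies z) implies z)) or (z implies y)) implies not (z or not x) = 1 implies 1/5 = 1/5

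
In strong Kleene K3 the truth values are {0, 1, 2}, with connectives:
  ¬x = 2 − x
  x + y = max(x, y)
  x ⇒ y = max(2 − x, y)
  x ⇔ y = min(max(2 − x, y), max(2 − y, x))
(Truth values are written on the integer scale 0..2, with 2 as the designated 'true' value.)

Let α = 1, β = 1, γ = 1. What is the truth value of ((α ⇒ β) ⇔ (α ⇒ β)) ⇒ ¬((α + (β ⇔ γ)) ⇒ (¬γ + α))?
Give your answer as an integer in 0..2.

1

α ⇒ β = 1 ⇒ 1 = 1
α ⇒ β = 1 ⇒ 1 = 1
(α ⇒ β) ⇔ (α ⇒ β) = 1 ⇔ 1 = 1
β ⇔ γ = 1 ⇔ 1 = 1
α + (β ⇔ γ) = 1 + 1 = 1
¬γ = ¬1 = 1
¬γ + α = 1 + 1 = 1
(α + (β ⇔ γ)) ⇒ (¬γ + α) = 1 ⇒ 1 = 1
¬((α + (β ⇔ γ)) ⇒ (¬γ + α)) = ¬1 = 1
((α ⇒ β) ⇔ (α ⇒ β)) ⇒ ¬((α + (β ⇔ γ)) ⇒ (¬γ + α)) = 1 ⇒ 1 = 1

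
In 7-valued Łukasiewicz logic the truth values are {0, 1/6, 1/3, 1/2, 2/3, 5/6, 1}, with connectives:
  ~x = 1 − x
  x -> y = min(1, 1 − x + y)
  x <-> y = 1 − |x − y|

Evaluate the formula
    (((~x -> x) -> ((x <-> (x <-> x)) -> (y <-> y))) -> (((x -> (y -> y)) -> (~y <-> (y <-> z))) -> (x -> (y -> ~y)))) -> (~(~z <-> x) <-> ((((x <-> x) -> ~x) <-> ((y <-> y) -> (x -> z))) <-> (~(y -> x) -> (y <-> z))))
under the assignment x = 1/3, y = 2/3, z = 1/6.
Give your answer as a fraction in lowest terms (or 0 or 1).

2/3

~x = ~1/3 = 2/3
~x -> x = 2/3 -> 1/3 = 2/3
x <-> x = 1/3 <-> 1/3 = 1
x <-> (x <-> x) = 1/3 <-> 1 = 1/3
y <-> y = 2/3 <-> 2/3 = 1
(x <-> (x <-> x)) -> (y <-> y) = 1/3 -> 1 = 1
(~x -> x) -> ((x <-> (x <-> x)) -> (y <-> y)) = 2/3 -> 1 = 1
y -> y = 2/3 -> 2/3 = 1
x -> (y -> y) = 1/3 -> 1 = 1
~y = ~2/3 = 1/3
y <-> z = 2/3 <-> 1/6 = 1/2
~y <-> (y <-> z) = 1/3 <-> 1/2 = 5/6
(x -> (y -> y)) -> (~y <-> (y <-> z)) = 1 -> 5/6 = 5/6
~y = ~2/3 = 1/3
y -> ~y = 2/3 -> 1/3 = 2/3
x -> (y -> ~y) = 1/3 -> 2/3 = 1
((x -> (y -> y)) -> (~y <-> (y <-> z))) -> (x -> (y -> ~y)) = 5/6 -> 1 = 1
((~x -> x) -> ((x <-> (x <-> x)) -> (y <-> y))) -> (((x -> (y -> y)) -> (~y <-> (y <-> z))) -> (x -> (y -> ~y))) = 1 -> 1 = 1
~z = ~1/6 = 5/6
~z <-> x = 5/6 <-> 1/3 = 1/2
~(~z <-> x) = ~1/2 = 1/2
x <-> x = 1/3 <-> 1/3 = 1
~x = ~1/3 = 2/3
(x <-> x) -> ~x = 1 -> 2/3 = 2/3
y <-> y = 2/3 <-> 2/3 = 1
x -> z = 1/3 -> 1/6 = 5/6
(y <-> y) -> (x -> z) = 1 -> 5/6 = 5/6
((x <-> x) -> ~x) <-> ((y <-> y) -> (x -> z)) = 2/3 <-> 5/6 = 5/6
y -> x = 2/3 -> 1/3 = 2/3
~(y -> x) = ~2/3 = 1/3
y <-> z = 2/3 <-> 1/6 = 1/2
~(y -> x) -> (y <-> z) = 1/3 -> 1/2 = 1
(((x <-> x) -> ~x) <-> ((y <-> y) -> (x -> z))) <-> (~(y -> x) -> (y <-> z)) = 5/6 <-> 1 = 5/6
~(~z <-> x) <-> ((((x <-> x) -> ~x) <-> ((y <-> y) -> (x -> z))) <-> (~(y -> x) -> (y <-> z))) = 1/2 <-> 5/6 = 2/3
(((~x -> x) -> ((x <-> (x <-> x)) -> (y <-> y))) -> (((x -> (y -> y)) -> (~y <-> (y <-> z))) -> (x -> (y -> ~y)))) -> (~(~z <-> x) <-> ((((x <-> x) -> ~x) <-> ((y <-> y) -> (x -> z))) <-> (~(y -> x) -> (y <-> z)))) = 1 -> 2/3 = 2/3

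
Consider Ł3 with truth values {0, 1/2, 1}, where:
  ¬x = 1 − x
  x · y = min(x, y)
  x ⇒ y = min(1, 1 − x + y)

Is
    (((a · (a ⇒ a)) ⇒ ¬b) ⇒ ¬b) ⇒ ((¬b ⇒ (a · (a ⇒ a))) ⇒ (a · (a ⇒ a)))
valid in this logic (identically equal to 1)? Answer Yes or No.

a = 0, b = 0 ↦ 1
a = 0, b = 1/2 ↦ 1
a = 0, b = 1 ↦ 1
a = 1/2, b = 0 ↦ 1
a = 1/2, b = 1/2 ↦ 1
a = 1/2, b = 1 ↦ 1
a = 1, b = 0 ↦ 1
a = 1, b = 1/2 ↦ 1
a = 1, b = 1 ↦ 1
Every assignment gives a value ≥ 1.

Yes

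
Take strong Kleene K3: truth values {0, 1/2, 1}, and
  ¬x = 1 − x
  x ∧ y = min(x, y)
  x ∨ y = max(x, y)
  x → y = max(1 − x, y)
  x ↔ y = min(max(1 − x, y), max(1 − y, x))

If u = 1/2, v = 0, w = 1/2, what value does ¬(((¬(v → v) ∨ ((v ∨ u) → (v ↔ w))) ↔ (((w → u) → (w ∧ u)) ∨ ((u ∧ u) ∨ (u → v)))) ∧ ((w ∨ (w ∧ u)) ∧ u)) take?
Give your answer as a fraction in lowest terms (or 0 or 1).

1/2

v → v = 0 → 0 = 1
¬(v → v) = ¬1 = 0
v ∨ u = 0 ∨ 1/2 = 1/2
v ↔ w = 0 ↔ 1/2 = 1/2
(v ∨ u) → (v ↔ w) = 1/2 → 1/2 = 1/2
¬(v → v) ∨ ((v ∨ u) → (v ↔ w)) = 0 ∨ 1/2 = 1/2
w → u = 1/2 → 1/2 = 1/2
w ∧ u = 1/2 ∧ 1/2 = 1/2
(w → u) → (w ∧ u) = 1/2 → 1/2 = 1/2
u ∧ u = 1/2 ∧ 1/2 = 1/2
u → v = 1/2 → 0 = 1/2
(u ∧ u) ∨ (u → v) = 1/2 ∨ 1/2 = 1/2
((w → u) → (w ∧ u)) ∨ ((u ∧ u) ∨ (u → v)) = 1/2 ∨ 1/2 = 1/2
(¬(v → v) ∨ ((v ∨ u) → (v ↔ w))) ↔ (((w → u) → (w ∧ u)) ∨ ((u ∧ u) ∨ (u → v))) = 1/2 ↔ 1/2 = 1/2
w ∧ u = 1/2 ∧ 1/2 = 1/2
w ∨ (w ∧ u) = 1/2 ∨ 1/2 = 1/2
(w ∨ (w ∧ u)) ∧ u = 1/2 ∧ 1/2 = 1/2
((¬(v → v) ∨ ((v ∨ u) → (v ↔ w))) ↔ (((w → u) → (w ∧ u)) ∨ ((u ∧ u) ∨ (u → v)))) ∧ ((w ∨ (w ∧ u)) ∧ u) = 1/2 ∧ 1/2 = 1/2
¬(((¬(v → v) ∨ ((v ∨ u) → (v ↔ w))) ↔ (((w → u) → (w ∧ u)) ∨ ((u ∧ u) ∨ (u → v)))) ∧ ((w ∨ (w ∧ u)) ∧ u)) = ¬1/2 = 1/2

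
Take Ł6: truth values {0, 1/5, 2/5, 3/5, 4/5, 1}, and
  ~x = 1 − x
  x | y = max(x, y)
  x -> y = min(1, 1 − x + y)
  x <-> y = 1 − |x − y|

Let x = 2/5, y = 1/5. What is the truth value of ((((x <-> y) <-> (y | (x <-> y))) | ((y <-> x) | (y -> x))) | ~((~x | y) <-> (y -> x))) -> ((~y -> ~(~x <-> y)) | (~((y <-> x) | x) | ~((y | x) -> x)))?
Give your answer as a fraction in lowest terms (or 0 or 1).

x <-> y = 2/5 <-> 1/5 = 4/5
x <-> y = 2/5 <-> 1/5 = 4/5
y | (x <-> y) = 1/5 | 4/5 = 4/5
(x <-> y) <-> (y | (x <-> y)) = 4/5 <-> 4/5 = 1
y <-> x = 1/5 <-> 2/5 = 4/5
y -> x = 1/5 -> 2/5 = 1
(y <-> x) | (y -> x) = 4/5 | 1 = 1
((x <-> y) <-> (y | (x <-> y))) | ((y <-> x) | (y -> x)) = 1 | 1 = 1
~x = ~2/5 = 3/5
~x | y = 3/5 | 1/5 = 3/5
y -> x = 1/5 -> 2/5 = 1
(~x | y) <-> (y -> x) = 3/5 <-> 1 = 3/5
~((~x | y) <-> (y -> x)) = ~3/5 = 2/5
(((x <-> y) <-> (y | (x <-> y))) | ((y <-> x) | (y -> x))) | ~((~x | y) <-> (y -> x)) = 1 | 2/5 = 1
~y = ~1/5 = 4/5
~x = ~2/5 = 3/5
~x <-> y = 3/5 <-> 1/5 = 3/5
~(~x <-> y) = ~3/5 = 2/5
~y -> ~(~x <-> y) = 4/5 -> 2/5 = 3/5
y <-> x = 1/5 <-> 2/5 = 4/5
(y <-> x) | x = 4/5 | 2/5 = 4/5
~((y <-> x) | x) = ~4/5 = 1/5
y | x = 1/5 | 2/5 = 2/5
(y | x) -> x = 2/5 -> 2/5 = 1
~((y | x) -> x) = ~1 = 0
~((y <-> x) | x) | ~((y | x) -> x) = 1/5 | 0 = 1/5
(~y -> ~(~x <-> y)) | (~((y <-> x) | x) | ~((y | x) -> x)) = 3/5 | 1/5 = 3/5
((((x <-> y) <-> (y | (x <-> y))) | ((y <-> x) | (y -> x))) | ~((~x | y) <-> (y -> x))) -> ((~y -> ~(~x <-> y)) | (~((y <-> x) | x) | ~((y | x) -> x))) = 1 -> 3/5 = 3/5

3/5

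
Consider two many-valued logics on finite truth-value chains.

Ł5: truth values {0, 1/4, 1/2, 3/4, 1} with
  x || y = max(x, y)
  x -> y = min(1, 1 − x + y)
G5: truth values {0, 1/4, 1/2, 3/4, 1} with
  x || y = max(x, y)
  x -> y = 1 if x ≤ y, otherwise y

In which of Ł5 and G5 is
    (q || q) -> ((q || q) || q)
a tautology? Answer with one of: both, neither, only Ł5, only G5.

In Ł5: every assignment gives 1 — tautology.
In G5: every assignment gives 1 — tautology.

both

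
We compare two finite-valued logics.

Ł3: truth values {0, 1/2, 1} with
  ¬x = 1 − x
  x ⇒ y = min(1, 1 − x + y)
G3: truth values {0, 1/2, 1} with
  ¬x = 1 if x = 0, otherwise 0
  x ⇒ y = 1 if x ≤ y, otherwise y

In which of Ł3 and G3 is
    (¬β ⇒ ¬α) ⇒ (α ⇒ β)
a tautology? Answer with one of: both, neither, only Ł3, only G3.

only Ł3

In Ł3: every assignment gives 1 — tautology.
In G3: at α = 1, β = 1/2 the value is 1/2 — not a tautology.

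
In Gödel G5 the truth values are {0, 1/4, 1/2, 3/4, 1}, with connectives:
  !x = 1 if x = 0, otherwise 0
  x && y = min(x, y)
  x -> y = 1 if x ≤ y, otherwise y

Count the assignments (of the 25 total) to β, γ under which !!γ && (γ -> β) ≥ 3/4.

value 1: 10 assignments (counts)
value 3/4: 1 assignment (counts)
value 1/2: 2 assignments
value 1/4: 3 assignments
value 0: 9 assignments
So 11 of the 25 assignments meet the threshold.

11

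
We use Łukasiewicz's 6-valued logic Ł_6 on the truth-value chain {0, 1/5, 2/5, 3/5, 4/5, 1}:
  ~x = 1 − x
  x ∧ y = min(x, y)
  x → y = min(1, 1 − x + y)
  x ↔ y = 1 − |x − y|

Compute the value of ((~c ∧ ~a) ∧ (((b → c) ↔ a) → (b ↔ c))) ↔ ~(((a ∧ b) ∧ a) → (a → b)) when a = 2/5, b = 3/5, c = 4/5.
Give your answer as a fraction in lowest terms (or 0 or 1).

~c = ~4/5 = 1/5
~a = ~2/5 = 3/5
~c ∧ ~a = 1/5 ∧ 3/5 = 1/5
b → c = 3/5 → 4/5 = 1
(b → c) ↔ a = 1 ↔ 2/5 = 2/5
b ↔ c = 3/5 ↔ 4/5 = 4/5
((b → c) ↔ a) → (b ↔ c) = 2/5 → 4/5 = 1
(~c ∧ ~a) ∧ (((b → c) ↔ a) → (b ↔ c)) = 1/5 ∧ 1 = 1/5
a ∧ b = 2/5 ∧ 3/5 = 2/5
(a ∧ b) ∧ a = 2/5 ∧ 2/5 = 2/5
a → b = 2/5 → 3/5 = 1
((a ∧ b) ∧ a) → (a → b) = 2/5 → 1 = 1
~(((a ∧ b) ∧ a) → (a → b)) = ~1 = 0
((~c ∧ ~a) ∧ (((b → c) ↔ a) → (b ↔ c))) ↔ ~(((a ∧ b) ∧ a) → (a → b)) = 1/5 ↔ 0 = 4/5

4/5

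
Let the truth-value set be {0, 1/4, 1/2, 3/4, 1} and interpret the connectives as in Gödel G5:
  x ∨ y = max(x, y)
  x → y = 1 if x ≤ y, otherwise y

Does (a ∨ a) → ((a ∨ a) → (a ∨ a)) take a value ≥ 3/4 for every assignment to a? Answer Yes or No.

Yes

a = 0 ↦ 1
a = 1/4 ↦ 1
a = 1/2 ↦ 1
a = 3/4 ↦ 1
a = 1 ↦ 1
Every assignment gives a value ≥ 3/4.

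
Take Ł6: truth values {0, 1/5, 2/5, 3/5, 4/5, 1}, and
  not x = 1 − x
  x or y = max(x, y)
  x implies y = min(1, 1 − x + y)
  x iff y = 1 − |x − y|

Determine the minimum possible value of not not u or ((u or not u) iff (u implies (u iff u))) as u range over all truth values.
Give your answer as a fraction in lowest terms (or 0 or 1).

3/5

Take u = 2/5:
not u = not 2/5 = 3/5
not not u = not 3/5 = 2/5
not u = not 2/5 = 3/5
u or not u = 2/5 or 3/5 = 3/5
u iff u = 2/5 iff 2/5 = 1
u implies (u iff u) = 2/5 implies 1 = 1
(u or not u) iff (u implies (u iff u)) = 3/5 iff 1 = 3/5
not not u or ((u or not u) iff (u implies (u iff u))) = 2/5 or 3/5 = 3/5
No assignment yields a value below 3/5, so this is the minimum.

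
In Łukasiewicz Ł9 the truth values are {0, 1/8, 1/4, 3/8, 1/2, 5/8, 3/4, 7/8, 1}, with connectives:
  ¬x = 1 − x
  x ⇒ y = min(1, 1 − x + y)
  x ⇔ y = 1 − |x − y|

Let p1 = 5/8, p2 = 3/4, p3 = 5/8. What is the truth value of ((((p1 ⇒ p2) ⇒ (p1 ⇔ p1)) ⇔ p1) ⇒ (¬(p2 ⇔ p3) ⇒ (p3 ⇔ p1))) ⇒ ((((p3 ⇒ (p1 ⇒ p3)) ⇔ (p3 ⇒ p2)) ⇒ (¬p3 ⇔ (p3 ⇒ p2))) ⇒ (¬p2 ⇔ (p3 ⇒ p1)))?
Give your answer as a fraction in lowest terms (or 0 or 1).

7/8

p1 ⇒ p2 = 5/8 ⇒ 3/4 = 1
p1 ⇔ p1 = 5/8 ⇔ 5/8 = 1
(p1 ⇒ p2) ⇒ (p1 ⇔ p1) = 1 ⇒ 1 = 1
((p1 ⇒ p2) ⇒ (p1 ⇔ p1)) ⇔ p1 = 1 ⇔ 5/8 = 5/8
p2 ⇔ p3 = 3/4 ⇔ 5/8 = 7/8
¬(p2 ⇔ p3) = ¬7/8 = 1/8
p3 ⇔ p1 = 5/8 ⇔ 5/8 = 1
¬(p2 ⇔ p3) ⇒ (p3 ⇔ p1) = 1/8 ⇒ 1 = 1
(((p1 ⇒ p2) ⇒ (p1 ⇔ p1)) ⇔ p1) ⇒ (¬(p2 ⇔ p3) ⇒ (p3 ⇔ p1)) = 5/8 ⇒ 1 = 1
p1 ⇒ p3 = 5/8 ⇒ 5/8 = 1
p3 ⇒ (p1 ⇒ p3) = 5/8 ⇒ 1 = 1
p3 ⇒ p2 = 5/8 ⇒ 3/4 = 1
(p3 ⇒ (p1 ⇒ p3)) ⇔ (p3 ⇒ p2) = 1 ⇔ 1 = 1
¬p3 = ¬5/8 = 3/8
p3 ⇒ p2 = 5/8 ⇒ 3/4 = 1
¬p3 ⇔ (p3 ⇒ p2) = 3/8 ⇔ 1 = 3/8
((p3 ⇒ (p1 ⇒ p3)) ⇔ (p3 ⇒ p2)) ⇒ (¬p3 ⇔ (p3 ⇒ p2)) = 1 ⇒ 3/8 = 3/8
¬p2 = ¬3/4 = 1/4
p3 ⇒ p1 = 5/8 ⇒ 5/8 = 1
¬p2 ⇔ (p3 ⇒ p1) = 1/4 ⇔ 1 = 1/4
(((p3 ⇒ (p1 ⇒ p3)) ⇔ (p3 ⇒ p2)) ⇒ (¬p3 ⇔ (p3 ⇒ p2))) ⇒ (¬p2 ⇔ (p3 ⇒ p1)) = 3/8 ⇒ 1/4 = 7/8
((((p1 ⇒ p2) ⇒ (p1 ⇔ p1)) ⇔ p1) ⇒ (¬(p2 ⇔ p3) ⇒ (p3 ⇔ p1))) ⇒ ((((p3 ⇒ (p1 ⇒ p3)) ⇔ (p3 ⇒ p2)) ⇒ (¬p3 ⇔ (p3 ⇒ p2))) ⇒ (¬p2 ⇔ (p3 ⇒ p1))) = 1 ⇒ 7/8 = 7/8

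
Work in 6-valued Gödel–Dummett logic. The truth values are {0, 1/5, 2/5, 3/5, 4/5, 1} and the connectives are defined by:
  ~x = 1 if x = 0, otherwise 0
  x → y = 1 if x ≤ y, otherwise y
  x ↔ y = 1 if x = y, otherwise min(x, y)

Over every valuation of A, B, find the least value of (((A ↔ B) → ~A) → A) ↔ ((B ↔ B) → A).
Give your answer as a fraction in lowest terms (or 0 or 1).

Take A = 1/5, B = 1/5:
A ↔ B = 1/5 ↔ 1/5 = 1
~A = ~1/5 = 0
(A ↔ B) → ~A = 1 → 0 = 0
((A ↔ B) → ~A) → A = 0 → 1/5 = 1
B ↔ B = 1/5 ↔ 1/5 = 1
(B ↔ B) → A = 1 → 1/5 = 1/5
(((A ↔ B) → ~A) → A) ↔ ((B ↔ B) → A) = 1 ↔ 1/5 = 1/5
No assignment yields a value below 1/5, so this is the minimum.

1/5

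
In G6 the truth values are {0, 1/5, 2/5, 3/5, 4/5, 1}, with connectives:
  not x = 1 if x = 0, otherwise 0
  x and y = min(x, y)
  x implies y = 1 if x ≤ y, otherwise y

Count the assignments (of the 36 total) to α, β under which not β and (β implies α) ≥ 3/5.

6

value 1: 6 assignments (counts)
value 0: 30 assignments
So 6 of the 36 assignments meet the threshold.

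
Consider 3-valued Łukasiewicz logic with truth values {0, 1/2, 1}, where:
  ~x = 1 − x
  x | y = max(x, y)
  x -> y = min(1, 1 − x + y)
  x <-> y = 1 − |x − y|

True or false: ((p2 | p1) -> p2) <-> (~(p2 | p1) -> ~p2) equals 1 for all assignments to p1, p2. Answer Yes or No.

No

Counterexample: take p1 = 1/2, p2 = 0.
p2 | p1 = 0 | 1/2 = 1/2
(p2 | p1) -> p2 = 1/2 -> 0 = 1/2
p2 | p1 = 0 | 1/2 = 1/2
~(p2 | p1) = ~1/2 = 1/2
~p2 = ~0 = 1
~(p2 | p1) -> ~p2 = 1/2 -> 1 = 1
((p2 | p1) -> p2) <-> (~(p2 | p1) -> ~p2) = 1/2 <-> 1 = 1/2
This gives 1/2 ≠ 1.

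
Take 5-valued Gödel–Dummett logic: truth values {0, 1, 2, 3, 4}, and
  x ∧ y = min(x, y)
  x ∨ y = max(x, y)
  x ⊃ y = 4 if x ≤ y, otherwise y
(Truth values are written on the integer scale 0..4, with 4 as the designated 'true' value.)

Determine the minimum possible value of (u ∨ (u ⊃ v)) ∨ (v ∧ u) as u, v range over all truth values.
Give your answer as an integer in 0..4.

Take u = 1, v = 0:
u ⊃ v = 1 ⊃ 0 = 0
u ∨ (u ⊃ v) = 1 ∨ 0 = 1
v ∧ u = 0 ∧ 1 = 0
(u ∨ (u ⊃ v)) ∨ (v ∧ u) = 1 ∨ 0 = 1
No assignment yields a value below 1, so this is the minimum.

1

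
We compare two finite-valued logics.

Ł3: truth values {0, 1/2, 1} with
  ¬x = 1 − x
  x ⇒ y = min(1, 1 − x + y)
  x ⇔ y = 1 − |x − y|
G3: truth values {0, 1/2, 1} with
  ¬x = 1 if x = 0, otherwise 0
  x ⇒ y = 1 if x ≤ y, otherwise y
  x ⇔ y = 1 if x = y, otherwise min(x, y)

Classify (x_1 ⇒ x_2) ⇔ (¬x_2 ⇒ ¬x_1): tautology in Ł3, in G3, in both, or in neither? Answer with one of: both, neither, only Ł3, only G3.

only Ł3

In Ł3: every assignment gives 1 — tautology.
In G3: at x_1 = 1, x_2 = 1/2 the value is 1/2 — not a tautology.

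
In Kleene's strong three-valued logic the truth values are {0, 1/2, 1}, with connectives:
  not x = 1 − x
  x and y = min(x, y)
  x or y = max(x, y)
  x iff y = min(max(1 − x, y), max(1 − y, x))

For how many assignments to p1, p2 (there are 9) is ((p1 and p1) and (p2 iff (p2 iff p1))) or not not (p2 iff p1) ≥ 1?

3

p1 = 0, p2 = 0 ↦ 1  ≥
p1 = 0, p2 = 1/2 ↦ 1/2  <
p1 = 0, p2 = 1 ↦ 0  <
p1 = 1/2, p2 = 0 ↦ 1/2  <
p1 = 1/2, p2 = 1/2 ↦ 1/2  <
p1 = 1/2, p2 = 1 ↦ 1/2  <
p1 = 1, p2 = 0 ↦ 1  ≥
p1 = 1, p2 = 1/2 ↦ 1/2  <
p1 = 1, p2 = 1 ↦ 1  ≥
So 3 of the 9 assignments meet the threshold.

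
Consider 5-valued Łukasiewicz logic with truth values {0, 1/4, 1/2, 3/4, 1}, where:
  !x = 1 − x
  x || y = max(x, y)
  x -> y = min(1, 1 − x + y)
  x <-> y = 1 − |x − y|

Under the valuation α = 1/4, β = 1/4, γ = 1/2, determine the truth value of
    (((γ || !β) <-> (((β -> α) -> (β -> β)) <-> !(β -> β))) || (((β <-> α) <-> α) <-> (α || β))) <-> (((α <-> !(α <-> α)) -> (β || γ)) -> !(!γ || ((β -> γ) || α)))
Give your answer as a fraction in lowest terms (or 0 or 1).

1/4

!β = !1/4 = 3/4
γ || !β = 1/2 || 3/4 = 3/4
β -> α = 1/4 -> 1/4 = 1
β -> β = 1/4 -> 1/4 = 1
(β -> α) -> (β -> β) = 1 -> 1 = 1
β -> β = 1/4 -> 1/4 = 1
!(β -> β) = !1 = 0
((β -> α) -> (β -> β)) <-> !(β -> β) = 1 <-> 0 = 0
(γ || !β) <-> (((β -> α) -> (β -> β)) <-> !(β -> β)) = 3/4 <-> 0 = 1/4
β <-> α = 1/4 <-> 1/4 = 1
(β <-> α) <-> α = 1 <-> 1/4 = 1/4
α || β = 1/4 || 1/4 = 1/4
((β <-> α) <-> α) <-> (α || β) = 1/4 <-> 1/4 = 1
((γ || !β) <-> (((β -> α) -> (β -> β)) <-> !(β -> β))) || (((β <-> α) <-> α) <-> (α || β)) = 1/4 || 1 = 1
α <-> α = 1/4 <-> 1/4 = 1
!(α <-> α) = !1 = 0
α <-> !(α <-> α) = 1/4 <-> 0 = 3/4
β || γ = 1/4 || 1/2 = 1/2
(α <-> !(α <-> α)) -> (β || γ) = 3/4 -> 1/2 = 3/4
!γ = !1/2 = 1/2
β -> γ = 1/4 -> 1/2 = 1
(β -> γ) || α = 1 || 1/4 = 1
!γ || ((β -> γ) || α) = 1/2 || 1 = 1
!(!γ || ((β -> γ) || α)) = !1 = 0
((α <-> !(α <-> α)) -> (β || γ)) -> !(!γ || ((β -> γ) || α)) = 3/4 -> 0 = 1/4
(((γ || !β) <-> (((β -> α) -> (β -> β)) <-> !(β -> β))) || (((β <-> α) <-> α) <-> (α || β))) <-> (((α <-> !(α <-> α)) -> (β || γ)) -> !(!γ || ((β -> γ) || α))) = 1 <-> 1/4 = 1/4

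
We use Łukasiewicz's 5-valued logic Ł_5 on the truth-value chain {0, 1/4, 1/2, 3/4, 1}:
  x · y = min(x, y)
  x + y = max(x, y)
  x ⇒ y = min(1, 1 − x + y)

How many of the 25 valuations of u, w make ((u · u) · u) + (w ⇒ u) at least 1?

15

value 1: 15 assignments (counts)
value 3/4: 4 assignments
value 1/2: 3 assignments
value 1/4: 2 assignments
value 0: 1 assignment
So 15 of the 25 assignments meet the threshold.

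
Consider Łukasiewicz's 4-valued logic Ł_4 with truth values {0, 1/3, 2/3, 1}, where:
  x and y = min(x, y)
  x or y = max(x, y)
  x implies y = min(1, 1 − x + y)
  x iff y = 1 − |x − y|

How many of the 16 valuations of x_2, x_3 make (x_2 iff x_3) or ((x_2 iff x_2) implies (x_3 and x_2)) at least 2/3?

10

x_2 = 0, x_3 = 0 ↦ 1  ≥
x_2 = 0, x_3 = 1/3 ↦ 2/3  ≥
x_2 = 0, x_3 = 2/3 ↦ 1/3  <
x_2 = 0, x_3 = 1 ↦ 0  <
x_2 = 1/3, x_3 = 0 ↦ 2/3  ≥
x_2 = 1/3, x_3 = 1/3 ↦ 1  ≥
x_2 = 1/3, x_3 = 2/3 ↦ 2/3  ≥
x_2 = 1/3, x_3 = 1 ↦ 1/3  <
x_2 = 2/3, x_3 = 0 ↦ 1/3  <
x_2 = 2/3, x_3 = 1/3 ↦ 2/3  ≥
x_2 = 2/3, x_3 = 2/3 ↦ 1  ≥
x_2 = 2/3, x_3 = 1 ↦ 2/3  ≥
x_2 = 1, x_3 = 0 ↦ 0  <
x_2 = 1, x_3 = 1/3 ↦ 1/3  <
x_2 = 1, x_3 = 2/3 ↦ 2/3  ≥
x_2 = 1, x_3 = 1 ↦ 1  ≥
So 10 of the 16 assignments meet the threshold.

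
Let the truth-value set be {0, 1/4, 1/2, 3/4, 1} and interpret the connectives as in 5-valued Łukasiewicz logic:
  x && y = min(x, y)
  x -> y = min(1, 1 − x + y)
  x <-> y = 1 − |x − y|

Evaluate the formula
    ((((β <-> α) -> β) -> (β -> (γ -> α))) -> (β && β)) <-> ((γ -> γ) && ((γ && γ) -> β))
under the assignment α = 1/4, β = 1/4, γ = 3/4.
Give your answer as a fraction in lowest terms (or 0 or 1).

3/4

β <-> α = 1/4 <-> 1/4 = 1
(β <-> α) -> β = 1 -> 1/4 = 1/4
γ -> α = 3/4 -> 1/4 = 1/2
β -> (γ -> α) = 1/4 -> 1/2 = 1
((β <-> α) -> β) -> (β -> (γ -> α)) = 1/4 -> 1 = 1
β && β = 1/4 && 1/4 = 1/4
(((β <-> α) -> β) -> (β -> (γ -> α))) -> (β && β) = 1 -> 1/4 = 1/4
γ -> γ = 3/4 -> 3/4 = 1
γ && γ = 3/4 && 3/4 = 3/4
(γ && γ) -> β = 3/4 -> 1/4 = 1/2
(γ -> γ) && ((γ && γ) -> β) = 1 && 1/2 = 1/2
((((β <-> α) -> β) -> (β -> (γ -> α))) -> (β && β)) <-> ((γ -> γ) && ((γ && γ) -> β)) = 1/4 <-> 1/2 = 3/4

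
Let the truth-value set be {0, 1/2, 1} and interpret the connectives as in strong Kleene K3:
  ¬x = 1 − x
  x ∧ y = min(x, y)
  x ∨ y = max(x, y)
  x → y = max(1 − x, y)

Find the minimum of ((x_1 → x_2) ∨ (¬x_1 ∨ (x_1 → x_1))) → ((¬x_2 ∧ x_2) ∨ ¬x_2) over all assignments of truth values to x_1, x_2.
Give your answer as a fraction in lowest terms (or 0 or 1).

Take x_1 = 0, x_2 = 1:
x_1 → x_2 = 0 → 1 = 1
¬x_1 = ¬0 = 1
x_1 → x_1 = 0 → 0 = 1
¬x_1 ∨ (x_1 → x_1) = 1 ∨ 1 = 1
(x_1 → x_2) ∨ (¬x_1 ∨ (x_1 → x_1)) = 1 ∨ 1 = 1
¬x_2 = ¬1 = 0
¬x_2 ∧ x_2 = 0 ∧ 1 = 0
¬x_2 = ¬1 = 0
(¬x_2 ∧ x_2) ∨ ¬x_2 = 0 ∨ 0 = 0
((x_1 → x_2) ∨ (¬x_1 ∨ (x_1 → x_1))) → ((¬x_2 ∧ x_2) ∨ ¬x_2) = 1 → 0 = 0
No assignment yields a value below 0, so this is the minimum.

0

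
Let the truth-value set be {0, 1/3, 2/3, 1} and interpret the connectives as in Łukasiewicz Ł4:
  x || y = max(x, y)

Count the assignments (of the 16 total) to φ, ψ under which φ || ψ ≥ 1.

7

φ = 0, ψ = 0 ↦ 0  <
φ = 0, ψ = 1/3 ↦ 1/3  <
φ = 0, ψ = 2/3 ↦ 2/3  <
φ = 0, ψ = 1 ↦ 1  ≥
φ = 1/3, ψ = 0 ↦ 1/3  <
φ = 1/3, ψ = 1/3 ↦ 1/3  <
φ = 1/3, ψ = 2/3 ↦ 2/3  <
φ = 1/3, ψ = 1 ↦ 1  ≥
φ = 2/3, ψ = 0 ↦ 2/3  <
φ = 2/3, ψ = 1/3 ↦ 2/3  <
φ = 2/3, ψ = 2/3 ↦ 2/3  <
φ = 2/3, ψ = 1 ↦ 1  ≥
φ = 1, ψ = 0 ↦ 1  ≥
φ = 1, ψ = 1/3 ↦ 1  ≥
φ = 1, ψ = 2/3 ↦ 1  ≥
φ = 1, ψ = 1 ↦ 1  ≥
So 7 of the 16 assignments meet the threshold.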